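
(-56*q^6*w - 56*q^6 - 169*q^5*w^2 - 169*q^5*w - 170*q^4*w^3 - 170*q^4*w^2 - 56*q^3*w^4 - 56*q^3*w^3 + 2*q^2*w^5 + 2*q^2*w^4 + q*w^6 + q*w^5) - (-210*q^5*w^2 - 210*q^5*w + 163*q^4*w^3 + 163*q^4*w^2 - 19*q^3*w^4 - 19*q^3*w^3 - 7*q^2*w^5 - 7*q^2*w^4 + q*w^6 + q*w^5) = -56*q^6*w - 56*q^6 + 41*q^5*w^2 + 41*q^5*w - 333*q^4*w^3 - 333*q^4*w^2 - 37*q^3*w^4 - 37*q^3*w^3 + 9*q^2*w^5 + 9*q^2*w^4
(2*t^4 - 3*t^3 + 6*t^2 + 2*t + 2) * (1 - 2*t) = -4*t^5 + 8*t^4 - 15*t^3 + 2*t^2 - 2*t + 2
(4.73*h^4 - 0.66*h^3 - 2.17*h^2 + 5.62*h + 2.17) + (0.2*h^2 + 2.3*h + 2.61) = 4.73*h^4 - 0.66*h^3 - 1.97*h^2 + 7.92*h + 4.78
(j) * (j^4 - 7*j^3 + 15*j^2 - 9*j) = j^5 - 7*j^4 + 15*j^3 - 9*j^2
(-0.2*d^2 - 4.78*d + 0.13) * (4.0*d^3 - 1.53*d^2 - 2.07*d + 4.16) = -0.8*d^5 - 18.814*d^4 + 8.2474*d^3 + 8.8637*d^2 - 20.1539*d + 0.5408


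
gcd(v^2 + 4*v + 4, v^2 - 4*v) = 1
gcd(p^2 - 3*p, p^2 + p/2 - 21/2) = p - 3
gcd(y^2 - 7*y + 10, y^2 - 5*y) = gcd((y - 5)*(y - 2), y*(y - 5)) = y - 5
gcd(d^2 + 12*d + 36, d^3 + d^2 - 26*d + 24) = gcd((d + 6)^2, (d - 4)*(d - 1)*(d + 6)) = d + 6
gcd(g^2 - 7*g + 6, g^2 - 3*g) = 1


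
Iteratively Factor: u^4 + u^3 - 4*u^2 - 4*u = (u + 1)*(u^3 - 4*u) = (u - 2)*(u + 1)*(u^2 + 2*u) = (u - 2)*(u + 1)*(u + 2)*(u)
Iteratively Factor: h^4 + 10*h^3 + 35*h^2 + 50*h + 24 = (h + 3)*(h^3 + 7*h^2 + 14*h + 8) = (h + 3)*(h + 4)*(h^2 + 3*h + 2) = (h + 2)*(h + 3)*(h + 4)*(h + 1)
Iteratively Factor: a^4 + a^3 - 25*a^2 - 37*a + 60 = (a - 5)*(a^3 + 6*a^2 + 5*a - 12) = (a - 5)*(a + 3)*(a^2 + 3*a - 4) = (a - 5)*(a + 3)*(a + 4)*(a - 1)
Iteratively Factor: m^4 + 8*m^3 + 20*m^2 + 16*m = (m)*(m^3 + 8*m^2 + 20*m + 16) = m*(m + 2)*(m^2 + 6*m + 8) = m*(m + 2)^2*(m + 4)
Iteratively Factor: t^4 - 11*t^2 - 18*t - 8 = (t + 2)*(t^3 - 2*t^2 - 7*t - 4) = (t + 1)*(t + 2)*(t^2 - 3*t - 4) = (t + 1)^2*(t + 2)*(t - 4)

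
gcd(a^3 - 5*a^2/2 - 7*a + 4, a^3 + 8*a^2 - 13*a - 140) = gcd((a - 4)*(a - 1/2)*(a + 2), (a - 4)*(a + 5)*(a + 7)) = a - 4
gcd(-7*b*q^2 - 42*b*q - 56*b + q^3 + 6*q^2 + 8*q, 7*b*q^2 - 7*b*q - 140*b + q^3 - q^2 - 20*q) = q + 4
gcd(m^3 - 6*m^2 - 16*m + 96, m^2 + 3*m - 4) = m + 4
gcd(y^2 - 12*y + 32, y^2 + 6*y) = 1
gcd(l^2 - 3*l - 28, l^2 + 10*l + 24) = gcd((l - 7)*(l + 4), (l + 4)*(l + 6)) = l + 4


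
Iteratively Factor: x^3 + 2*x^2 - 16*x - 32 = (x - 4)*(x^2 + 6*x + 8) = (x - 4)*(x + 2)*(x + 4)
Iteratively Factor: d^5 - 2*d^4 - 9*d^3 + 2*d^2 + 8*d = (d + 2)*(d^4 - 4*d^3 - d^2 + 4*d) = (d - 4)*(d + 2)*(d^3 - d) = (d - 4)*(d - 1)*(d + 2)*(d^2 + d) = (d - 4)*(d - 1)*(d + 1)*(d + 2)*(d)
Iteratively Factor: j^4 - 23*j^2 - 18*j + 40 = (j + 2)*(j^3 - 2*j^2 - 19*j + 20) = (j - 5)*(j + 2)*(j^2 + 3*j - 4) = (j - 5)*(j - 1)*(j + 2)*(j + 4)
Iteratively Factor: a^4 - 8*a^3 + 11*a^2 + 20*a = (a + 1)*(a^3 - 9*a^2 + 20*a) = a*(a + 1)*(a^2 - 9*a + 20) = a*(a - 5)*(a + 1)*(a - 4)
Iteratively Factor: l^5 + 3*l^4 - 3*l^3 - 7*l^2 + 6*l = (l - 1)*(l^4 + 4*l^3 + l^2 - 6*l) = (l - 1)*(l + 3)*(l^3 + l^2 - 2*l) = (l - 1)*(l + 2)*(l + 3)*(l^2 - l) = l*(l - 1)*(l + 2)*(l + 3)*(l - 1)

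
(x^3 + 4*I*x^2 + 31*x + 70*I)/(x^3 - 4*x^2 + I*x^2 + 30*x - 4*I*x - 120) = (x^2 + 9*I*x - 14)/(x^2 + x*(-4 + 6*I) - 24*I)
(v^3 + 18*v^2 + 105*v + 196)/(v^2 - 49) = (v^2 + 11*v + 28)/(v - 7)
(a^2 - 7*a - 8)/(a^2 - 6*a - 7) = (a - 8)/(a - 7)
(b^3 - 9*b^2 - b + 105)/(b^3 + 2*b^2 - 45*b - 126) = (b - 5)/(b + 6)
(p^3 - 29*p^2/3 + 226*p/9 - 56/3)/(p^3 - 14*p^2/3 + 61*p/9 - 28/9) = (p - 6)/(p - 1)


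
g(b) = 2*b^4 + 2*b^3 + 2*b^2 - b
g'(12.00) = 14735.00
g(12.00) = 45204.00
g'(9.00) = 6353.00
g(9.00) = 14733.00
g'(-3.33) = -243.19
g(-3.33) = 197.58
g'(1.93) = 86.58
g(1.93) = 47.65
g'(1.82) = 74.38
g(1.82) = 38.81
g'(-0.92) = -5.83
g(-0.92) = 2.49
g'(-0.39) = -2.12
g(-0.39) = 0.62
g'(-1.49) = -20.10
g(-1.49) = 9.17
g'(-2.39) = -85.50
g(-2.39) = 51.77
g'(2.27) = 132.57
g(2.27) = 84.53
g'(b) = 8*b^3 + 6*b^2 + 4*b - 1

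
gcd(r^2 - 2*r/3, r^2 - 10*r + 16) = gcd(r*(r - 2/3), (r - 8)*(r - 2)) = 1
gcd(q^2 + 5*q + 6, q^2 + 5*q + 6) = q^2 + 5*q + 6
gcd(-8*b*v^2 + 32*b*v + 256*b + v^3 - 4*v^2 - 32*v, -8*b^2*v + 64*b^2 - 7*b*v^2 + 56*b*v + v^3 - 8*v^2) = -8*b*v + 64*b + v^2 - 8*v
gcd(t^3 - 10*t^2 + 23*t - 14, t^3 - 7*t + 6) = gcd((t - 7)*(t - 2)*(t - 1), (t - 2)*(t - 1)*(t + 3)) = t^2 - 3*t + 2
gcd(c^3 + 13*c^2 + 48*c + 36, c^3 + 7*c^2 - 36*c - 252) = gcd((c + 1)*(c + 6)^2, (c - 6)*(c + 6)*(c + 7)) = c + 6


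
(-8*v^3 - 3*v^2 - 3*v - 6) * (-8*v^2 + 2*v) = 64*v^5 + 8*v^4 + 18*v^3 + 42*v^2 - 12*v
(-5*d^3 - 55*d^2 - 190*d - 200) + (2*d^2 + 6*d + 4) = -5*d^3 - 53*d^2 - 184*d - 196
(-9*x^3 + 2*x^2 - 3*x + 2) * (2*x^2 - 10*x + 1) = -18*x^5 + 94*x^4 - 35*x^3 + 36*x^2 - 23*x + 2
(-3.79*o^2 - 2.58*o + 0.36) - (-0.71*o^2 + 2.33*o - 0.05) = -3.08*o^2 - 4.91*o + 0.41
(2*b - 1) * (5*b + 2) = 10*b^2 - b - 2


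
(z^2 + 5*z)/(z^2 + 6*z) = (z + 5)/(z + 6)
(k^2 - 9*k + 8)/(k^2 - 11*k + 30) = (k^2 - 9*k + 8)/(k^2 - 11*k + 30)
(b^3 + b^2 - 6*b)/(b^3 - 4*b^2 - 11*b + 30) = b/(b - 5)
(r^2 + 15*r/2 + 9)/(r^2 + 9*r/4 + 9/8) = 4*(r + 6)/(4*r + 3)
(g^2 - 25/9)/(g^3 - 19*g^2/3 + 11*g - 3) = (9*g^2 - 25)/(3*(3*g^3 - 19*g^2 + 33*g - 9))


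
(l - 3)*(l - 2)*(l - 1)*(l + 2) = l^4 - 4*l^3 - l^2 + 16*l - 12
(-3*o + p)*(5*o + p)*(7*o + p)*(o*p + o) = -105*o^4*p - 105*o^4 - o^3*p^2 - o^3*p + 9*o^2*p^3 + 9*o^2*p^2 + o*p^4 + o*p^3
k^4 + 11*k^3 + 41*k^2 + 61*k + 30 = (k + 1)*(k + 2)*(k + 3)*(k + 5)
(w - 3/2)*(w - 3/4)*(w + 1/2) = w^3 - 7*w^2/4 + 9/16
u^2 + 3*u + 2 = (u + 1)*(u + 2)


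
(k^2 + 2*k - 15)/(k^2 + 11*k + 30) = (k - 3)/(k + 6)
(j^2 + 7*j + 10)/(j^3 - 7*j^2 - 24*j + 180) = (j + 2)/(j^2 - 12*j + 36)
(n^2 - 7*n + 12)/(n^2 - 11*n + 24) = (n - 4)/(n - 8)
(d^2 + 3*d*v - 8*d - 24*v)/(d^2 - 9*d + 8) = (d + 3*v)/(d - 1)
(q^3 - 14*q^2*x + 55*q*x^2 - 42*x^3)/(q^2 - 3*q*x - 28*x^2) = (q^2 - 7*q*x + 6*x^2)/(q + 4*x)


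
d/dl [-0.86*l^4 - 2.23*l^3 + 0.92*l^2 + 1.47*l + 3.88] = -3.44*l^3 - 6.69*l^2 + 1.84*l + 1.47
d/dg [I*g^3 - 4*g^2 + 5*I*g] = 3*I*g^2 - 8*g + 5*I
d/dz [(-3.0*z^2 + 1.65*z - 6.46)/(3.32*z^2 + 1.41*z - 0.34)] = (-9.708*z^2 + 44.9344*z + 8.5476)/(11.0224*z^4 + 9.3624*z^3 - 0.2695*z^2 - 0.9588*z + 0.1156)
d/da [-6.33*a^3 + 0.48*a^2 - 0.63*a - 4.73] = -18.99*a^2 + 0.96*a - 0.63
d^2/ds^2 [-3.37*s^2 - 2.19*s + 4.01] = -6.74000000000000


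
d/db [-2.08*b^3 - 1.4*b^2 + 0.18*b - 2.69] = -6.24*b^2 - 2.8*b + 0.18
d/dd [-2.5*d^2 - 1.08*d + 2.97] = -5.0*d - 1.08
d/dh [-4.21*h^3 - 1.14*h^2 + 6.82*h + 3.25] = -12.63*h^2 - 2.28*h + 6.82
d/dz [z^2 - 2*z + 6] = 2*z - 2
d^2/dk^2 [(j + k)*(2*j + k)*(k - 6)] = 6*j + 6*k - 12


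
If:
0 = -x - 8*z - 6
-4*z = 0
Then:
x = -6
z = 0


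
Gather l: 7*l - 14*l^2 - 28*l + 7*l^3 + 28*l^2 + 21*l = 7*l^3 + 14*l^2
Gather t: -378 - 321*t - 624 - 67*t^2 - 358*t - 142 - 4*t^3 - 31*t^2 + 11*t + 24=-4*t^3 - 98*t^2 - 668*t - 1120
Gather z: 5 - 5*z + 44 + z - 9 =40 - 4*z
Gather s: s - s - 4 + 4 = 0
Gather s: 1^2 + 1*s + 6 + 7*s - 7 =8*s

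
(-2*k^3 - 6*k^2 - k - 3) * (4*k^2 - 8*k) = -8*k^5 - 8*k^4 + 44*k^3 - 4*k^2 + 24*k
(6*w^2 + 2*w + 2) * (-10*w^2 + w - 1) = -60*w^4 - 14*w^3 - 24*w^2 - 2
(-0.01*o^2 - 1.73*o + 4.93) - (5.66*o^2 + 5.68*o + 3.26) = -5.67*o^2 - 7.41*o + 1.67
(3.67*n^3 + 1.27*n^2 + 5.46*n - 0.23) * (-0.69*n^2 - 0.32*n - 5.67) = -2.5323*n^5 - 2.0507*n^4 - 24.9827*n^3 - 8.7894*n^2 - 30.8846*n + 1.3041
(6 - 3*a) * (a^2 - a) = -3*a^3 + 9*a^2 - 6*a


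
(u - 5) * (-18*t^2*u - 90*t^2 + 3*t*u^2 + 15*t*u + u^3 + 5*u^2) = -18*t^2*u^2 + 450*t^2 + 3*t*u^3 - 75*t*u + u^4 - 25*u^2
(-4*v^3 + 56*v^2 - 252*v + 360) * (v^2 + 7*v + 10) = -4*v^5 + 28*v^4 + 100*v^3 - 844*v^2 + 3600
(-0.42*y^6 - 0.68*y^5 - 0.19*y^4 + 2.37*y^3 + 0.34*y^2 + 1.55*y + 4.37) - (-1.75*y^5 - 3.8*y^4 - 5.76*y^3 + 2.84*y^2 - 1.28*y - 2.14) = -0.42*y^6 + 1.07*y^5 + 3.61*y^4 + 8.13*y^3 - 2.5*y^2 + 2.83*y + 6.51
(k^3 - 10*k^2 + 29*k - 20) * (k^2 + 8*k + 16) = k^5 - 2*k^4 - 35*k^3 + 52*k^2 + 304*k - 320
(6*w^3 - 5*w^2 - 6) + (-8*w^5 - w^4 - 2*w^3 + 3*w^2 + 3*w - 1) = -8*w^5 - w^4 + 4*w^3 - 2*w^2 + 3*w - 7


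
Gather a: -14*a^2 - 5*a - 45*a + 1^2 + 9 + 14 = -14*a^2 - 50*a + 24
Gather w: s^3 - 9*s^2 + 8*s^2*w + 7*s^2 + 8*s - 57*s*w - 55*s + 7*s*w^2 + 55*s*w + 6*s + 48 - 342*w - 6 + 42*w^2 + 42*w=s^3 - 2*s^2 - 41*s + w^2*(7*s + 42) + w*(8*s^2 - 2*s - 300) + 42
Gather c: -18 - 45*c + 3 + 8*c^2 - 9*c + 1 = 8*c^2 - 54*c - 14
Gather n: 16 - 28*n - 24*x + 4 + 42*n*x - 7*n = n*(42*x - 35) - 24*x + 20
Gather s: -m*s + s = s*(1 - m)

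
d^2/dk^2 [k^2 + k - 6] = 2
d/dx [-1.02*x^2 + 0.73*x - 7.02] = 0.73 - 2.04*x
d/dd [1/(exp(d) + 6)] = -exp(d)/(exp(d) + 6)^2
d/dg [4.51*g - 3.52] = 4.51000000000000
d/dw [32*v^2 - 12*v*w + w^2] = -12*v + 2*w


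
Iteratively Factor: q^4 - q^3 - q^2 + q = (q + 1)*(q^3 - 2*q^2 + q) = (q - 1)*(q + 1)*(q^2 - q) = q*(q - 1)*(q + 1)*(q - 1)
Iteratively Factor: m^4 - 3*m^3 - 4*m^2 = (m)*(m^3 - 3*m^2 - 4*m) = m^2*(m^2 - 3*m - 4) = m^2*(m + 1)*(m - 4)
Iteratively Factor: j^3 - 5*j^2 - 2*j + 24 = (j + 2)*(j^2 - 7*j + 12) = (j - 4)*(j + 2)*(j - 3)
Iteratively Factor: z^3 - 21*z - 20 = (z + 4)*(z^2 - 4*z - 5) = (z + 1)*(z + 4)*(z - 5)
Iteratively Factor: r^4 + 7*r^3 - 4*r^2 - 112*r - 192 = (r + 4)*(r^3 + 3*r^2 - 16*r - 48) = (r - 4)*(r + 4)*(r^2 + 7*r + 12) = (r - 4)*(r + 4)^2*(r + 3)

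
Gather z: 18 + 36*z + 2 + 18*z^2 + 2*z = 18*z^2 + 38*z + 20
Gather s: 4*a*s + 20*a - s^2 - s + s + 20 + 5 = 4*a*s + 20*a - s^2 + 25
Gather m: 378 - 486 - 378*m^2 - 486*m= -378*m^2 - 486*m - 108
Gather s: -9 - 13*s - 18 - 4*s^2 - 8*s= -4*s^2 - 21*s - 27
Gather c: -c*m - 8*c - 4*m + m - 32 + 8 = c*(-m - 8) - 3*m - 24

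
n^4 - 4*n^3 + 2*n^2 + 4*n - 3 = (n - 3)*(n - 1)^2*(n + 1)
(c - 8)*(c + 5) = c^2 - 3*c - 40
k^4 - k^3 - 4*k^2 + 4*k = k*(k - 2)*(k - 1)*(k + 2)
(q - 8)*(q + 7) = q^2 - q - 56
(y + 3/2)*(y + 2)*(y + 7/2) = y^3 + 7*y^2 + 61*y/4 + 21/2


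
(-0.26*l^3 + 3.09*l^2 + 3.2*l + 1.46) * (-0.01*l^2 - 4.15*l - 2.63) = 0.0026*l^5 + 1.0481*l^4 - 12.1717*l^3 - 21.4213*l^2 - 14.475*l - 3.8398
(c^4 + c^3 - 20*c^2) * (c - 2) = c^5 - c^4 - 22*c^3 + 40*c^2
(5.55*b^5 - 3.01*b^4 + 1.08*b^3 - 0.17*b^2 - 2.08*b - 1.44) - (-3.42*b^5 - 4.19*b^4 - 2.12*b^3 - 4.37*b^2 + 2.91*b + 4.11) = 8.97*b^5 + 1.18*b^4 + 3.2*b^3 + 4.2*b^2 - 4.99*b - 5.55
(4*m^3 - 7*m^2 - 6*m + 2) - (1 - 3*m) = 4*m^3 - 7*m^2 - 3*m + 1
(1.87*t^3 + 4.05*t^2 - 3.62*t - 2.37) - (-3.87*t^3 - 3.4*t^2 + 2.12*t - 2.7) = 5.74*t^3 + 7.45*t^2 - 5.74*t + 0.33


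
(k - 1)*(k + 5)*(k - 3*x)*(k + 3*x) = k^4 + 4*k^3 - 9*k^2*x^2 - 5*k^2 - 36*k*x^2 + 45*x^2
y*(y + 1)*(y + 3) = y^3 + 4*y^2 + 3*y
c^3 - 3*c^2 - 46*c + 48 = (c - 8)*(c - 1)*(c + 6)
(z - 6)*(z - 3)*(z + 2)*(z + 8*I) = z^4 - 7*z^3 + 8*I*z^3 - 56*I*z^2 + 36*z + 288*I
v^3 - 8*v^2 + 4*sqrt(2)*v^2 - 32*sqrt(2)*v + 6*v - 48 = (v - 8)*(v + sqrt(2))*(v + 3*sqrt(2))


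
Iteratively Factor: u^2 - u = (u - 1)*(u)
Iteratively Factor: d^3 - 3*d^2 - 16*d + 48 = (d - 3)*(d^2 - 16) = (d - 4)*(d - 3)*(d + 4)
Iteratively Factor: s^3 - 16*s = (s)*(s^2 - 16) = s*(s - 4)*(s + 4)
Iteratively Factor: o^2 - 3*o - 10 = (o - 5)*(o + 2)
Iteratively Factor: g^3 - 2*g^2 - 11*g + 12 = (g - 4)*(g^2 + 2*g - 3) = (g - 4)*(g + 3)*(g - 1)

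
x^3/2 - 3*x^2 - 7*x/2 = x*(x/2 + 1/2)*(x - 7)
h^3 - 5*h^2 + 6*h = h*(h - 3)*(h - 2)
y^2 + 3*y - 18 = (y - 3)*(y + 6)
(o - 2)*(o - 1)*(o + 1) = o^3 - 2*o^2 - o + 2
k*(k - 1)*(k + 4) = k^3 + 3*k^2 - 4*k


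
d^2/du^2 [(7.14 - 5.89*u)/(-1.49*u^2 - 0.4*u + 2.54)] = ((16.5652 - 52.6566*u)*(1.49*u^2 + 0.4*u - 2.54) + (2.98*u + 0.4)*(5.89*u - 7.14)*(5.96*u + 0.8))/(1.49*u^2 + 0.4*u - 2.54)^3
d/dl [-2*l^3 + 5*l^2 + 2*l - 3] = -6*l^2 + 10*l + 2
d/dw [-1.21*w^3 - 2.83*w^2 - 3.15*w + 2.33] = -3.63*w^2 - 5.66*w - 3.15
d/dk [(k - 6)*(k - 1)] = 2*k - 7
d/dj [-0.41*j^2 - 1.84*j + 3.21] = -0.82*j - 1.84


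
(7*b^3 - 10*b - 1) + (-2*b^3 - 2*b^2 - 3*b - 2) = 5*b^3 - 2*b^2 - 13*b - 3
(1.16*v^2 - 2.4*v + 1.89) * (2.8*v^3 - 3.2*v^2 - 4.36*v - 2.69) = 3.248*v^5 - 10.432*v^4 + 7.9144*v^3 + 1.2956*v^2 - 1.7844*v - 5.0841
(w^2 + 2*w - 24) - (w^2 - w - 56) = 3*w + 32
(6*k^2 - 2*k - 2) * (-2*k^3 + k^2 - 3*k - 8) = -12*k^5 + 10*k^4 - 16*k^3 - 44*k^2 + 22*k + 16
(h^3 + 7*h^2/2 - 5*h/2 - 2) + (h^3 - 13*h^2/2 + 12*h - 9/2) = 2*h^3 - 3*h^2 + 19*h/2 - 13/2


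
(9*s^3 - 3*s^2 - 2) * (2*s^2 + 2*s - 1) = 18*s^5 + 12*s^4 - 15*s^3 - s^2 - 4*s + 2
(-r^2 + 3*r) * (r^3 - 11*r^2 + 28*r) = -r^5 + 14*r^4 - 61*r^3 + 84*r^2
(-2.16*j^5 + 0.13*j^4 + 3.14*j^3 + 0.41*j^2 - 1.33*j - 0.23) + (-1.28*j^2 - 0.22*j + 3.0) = -2.16*j^5 + 0.13*j^4 + 3.14*j^3 - 0.87*j^2 - 1.55*j + 2.77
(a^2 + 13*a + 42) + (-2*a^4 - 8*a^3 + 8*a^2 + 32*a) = -2*a^4 - 8*a^3 + 9*a^2 + 45*a + 42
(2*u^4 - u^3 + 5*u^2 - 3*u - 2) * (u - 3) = 2*u^5 - 7*u^4 + 8*u^3 - 18*u^2 + 7*u + 6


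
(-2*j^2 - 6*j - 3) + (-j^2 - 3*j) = -3*j^2 - 9*j - 3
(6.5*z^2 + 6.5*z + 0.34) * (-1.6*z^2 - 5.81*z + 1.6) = -10.4*z^4 - 48.165*z^3 - 27.909*z^2 + 8.4246*z + 0.544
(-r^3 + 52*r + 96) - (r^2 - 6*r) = -r^3 - r^2 + 58*r + 96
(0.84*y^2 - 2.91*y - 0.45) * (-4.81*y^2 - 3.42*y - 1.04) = -4.0404*y^4 + 11.1243*y^3 + 11.2431*y^2 + 4.5654*y + 0.468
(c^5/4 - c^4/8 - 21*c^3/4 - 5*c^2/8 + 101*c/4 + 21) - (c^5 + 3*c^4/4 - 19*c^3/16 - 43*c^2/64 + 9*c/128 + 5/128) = -3*c^5/4 - 7*c^4/8 - 65*c^3/16 + 3*c^2/64 + 3223*c/128 + 2683/128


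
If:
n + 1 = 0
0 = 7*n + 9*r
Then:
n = -1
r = 7/9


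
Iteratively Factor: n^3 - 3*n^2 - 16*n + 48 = (n + 4)*(n^2 - 7*n + 12) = (n - 4)*(n + 4)*(n - 3)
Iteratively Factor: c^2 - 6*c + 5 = (c - 1)*(c - 5)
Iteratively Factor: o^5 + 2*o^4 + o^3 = (o)*(o^4 + 2*o^3 + o^2) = o^2*(o^3 + 2*o^2 + o) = o^2*(o + 1)*(o^2 + o) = o^2*(o + 1)^2*(o)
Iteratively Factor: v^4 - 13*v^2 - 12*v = (v + 1)*(v^3 - v^2 - 12*v) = v*(v + 1)*(v^2 - v - 12) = v*(v + 1)*(v + 3)*(v - 4)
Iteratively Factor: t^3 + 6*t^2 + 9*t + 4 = (t + 4)*(t^2 + 2*t + 1) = (t + 1)*(t + 4)*(t + 1)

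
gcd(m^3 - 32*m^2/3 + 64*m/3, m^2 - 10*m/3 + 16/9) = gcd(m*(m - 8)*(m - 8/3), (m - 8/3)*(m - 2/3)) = m - 8/3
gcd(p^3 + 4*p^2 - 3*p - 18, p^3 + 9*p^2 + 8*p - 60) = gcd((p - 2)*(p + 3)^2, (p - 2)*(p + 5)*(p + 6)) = p - 2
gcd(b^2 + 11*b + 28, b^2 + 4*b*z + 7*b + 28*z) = b + 7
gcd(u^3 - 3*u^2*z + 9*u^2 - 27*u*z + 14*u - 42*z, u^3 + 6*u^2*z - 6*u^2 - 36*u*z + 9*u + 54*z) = 1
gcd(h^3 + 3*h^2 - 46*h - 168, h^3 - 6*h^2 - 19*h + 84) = h^2 - 3*h - 28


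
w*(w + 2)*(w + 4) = w^3 + 6*w^2 + 8*w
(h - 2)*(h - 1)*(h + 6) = h^3 + 3*h^2 - 16*h + 12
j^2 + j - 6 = (j - 2)*(j + 3)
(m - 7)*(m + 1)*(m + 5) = m^3 - m^2 - 37*m - 35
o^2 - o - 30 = (o - 6)*(o + 5)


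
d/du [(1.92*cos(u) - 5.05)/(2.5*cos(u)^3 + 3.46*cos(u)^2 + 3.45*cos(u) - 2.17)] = (9.6*cos(u)^3 - 31.2318*cos(u)^2 - 34.946*cos(u) - 13.2561)*sin(u)/(6.25*cos(u)^6 + 17.3*cos(u)^5 + 29.2216*cos(u)^4 + 13.024*cos(u)^3 - 3.1139*cos(u)^2 - 14.973*cos(u) + 4.7089)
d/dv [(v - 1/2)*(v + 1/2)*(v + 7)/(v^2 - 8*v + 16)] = (4*v^3 - 48*v^2 - 223*v + 18)/(4*(v^3 - 12*v^2 + 48*v - 64))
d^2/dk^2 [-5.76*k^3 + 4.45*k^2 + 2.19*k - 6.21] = 8.9 - 34.56*k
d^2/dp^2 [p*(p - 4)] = 2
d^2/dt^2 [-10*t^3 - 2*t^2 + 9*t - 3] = -60*t - 4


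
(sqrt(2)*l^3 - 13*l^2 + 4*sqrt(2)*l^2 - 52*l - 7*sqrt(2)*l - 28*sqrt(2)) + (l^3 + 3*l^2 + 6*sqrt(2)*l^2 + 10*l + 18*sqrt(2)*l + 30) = l^3 + sqrt(2)*l^3 - 10*l^2 + 10*sqrt(2)*l^2 - 42*l + 11*sqrt(2)*l - 28*sqrt(2) + 30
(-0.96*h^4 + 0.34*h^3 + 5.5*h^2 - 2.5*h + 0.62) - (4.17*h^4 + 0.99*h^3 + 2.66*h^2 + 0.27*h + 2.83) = -5.13*h^4 - 0.65*h^3 + 2.84*h^2 - 2.77*h - 2.21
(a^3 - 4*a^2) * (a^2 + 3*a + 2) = a^5 - a^4 - 10*a^3 - 8*a^2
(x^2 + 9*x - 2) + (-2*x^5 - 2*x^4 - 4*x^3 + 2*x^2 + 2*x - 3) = -2*x^5 - 2*x^4 - 4*x^3 + 3*x^2 + 11*x - 5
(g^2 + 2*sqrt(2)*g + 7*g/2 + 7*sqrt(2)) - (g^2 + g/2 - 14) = 2*sqrt(2)*g + 3*g + 7*sqrt(2) + 14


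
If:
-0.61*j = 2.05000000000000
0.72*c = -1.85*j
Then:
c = 8.64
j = -3.36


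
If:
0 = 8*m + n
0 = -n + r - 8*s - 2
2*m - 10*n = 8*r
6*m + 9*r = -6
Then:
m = -8/131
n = 64/131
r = -82/131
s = -51/131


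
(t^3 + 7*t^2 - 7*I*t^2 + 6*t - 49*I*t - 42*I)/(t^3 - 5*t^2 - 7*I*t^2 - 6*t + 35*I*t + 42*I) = (t + 6)/(t - 6)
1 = 1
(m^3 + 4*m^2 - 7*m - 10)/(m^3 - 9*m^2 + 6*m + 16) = (m + 5)/(m - 8)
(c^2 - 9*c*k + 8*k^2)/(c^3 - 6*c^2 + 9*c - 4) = (c^2 - 9*c*k + 8*k^2)/(c^3 - 6*c^2 + 9*c - 4)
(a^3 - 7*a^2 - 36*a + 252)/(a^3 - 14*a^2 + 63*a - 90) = (a^2 - a - 42)/(a^2 - 8*a + 15)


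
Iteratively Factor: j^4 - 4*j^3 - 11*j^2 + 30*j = (j + 3)*(j^3 - 7*j^2 + 10*j) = (j - 2)*(j + 3)*(j^2 - 5*j) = (j - 5)*(j - 2)*(j + 3)*(j)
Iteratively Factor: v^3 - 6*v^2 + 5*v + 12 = (v - 3)*(v^2 - 3*v - 4) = (v - 3)*(v + 1)*(v - 4)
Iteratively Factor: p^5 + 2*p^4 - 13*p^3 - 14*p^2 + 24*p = (p - 1)*(p^4 + 3*p^3 - 10*p^2 - 24*p) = (p - 1)*(p + 4)*(p^3 - p^2 - 6*p) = (p - 1)*(p + 2)*(p + 4)*(p^2 - 3*p) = (p - 3)*(p - 1)*(p + 2)*(p + 4)*(p)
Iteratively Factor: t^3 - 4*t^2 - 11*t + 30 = (t + 3)*(t^2 - 7*t + 10) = (t - 2)*(t + 3)*(t - 5)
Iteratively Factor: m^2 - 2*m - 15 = (m + 3)*(m - 5)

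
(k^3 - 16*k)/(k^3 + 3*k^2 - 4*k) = (k - 4)/(k - 1)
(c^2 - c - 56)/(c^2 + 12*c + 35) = (c - 8)/(c + 5)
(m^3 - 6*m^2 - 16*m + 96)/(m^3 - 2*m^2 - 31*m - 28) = (m^2 - 10*m + 24)/(m^2 - 6*m - 7)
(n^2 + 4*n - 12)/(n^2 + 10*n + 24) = (n - 2)/(n + 4)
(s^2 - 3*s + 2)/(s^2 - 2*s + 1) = (s - 2)/(s - 1)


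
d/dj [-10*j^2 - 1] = -20*j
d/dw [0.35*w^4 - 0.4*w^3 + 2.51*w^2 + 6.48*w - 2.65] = 1.4*w^3 - 1.2*w^2 + 5.02*w + 6.48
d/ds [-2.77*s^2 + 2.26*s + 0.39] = 2.26 - 5.54*s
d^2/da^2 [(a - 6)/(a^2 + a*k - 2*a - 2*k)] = 2*((a - 6)*(2*a + k - 2)^2 + (-3*a - k + 8)*(a^2 + a*k - 2*a - 2*k))/(a^2 + a*k - 2*a - 2*k)^3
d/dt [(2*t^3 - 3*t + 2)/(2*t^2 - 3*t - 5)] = (4*t^4 - 12*t^3 - 24*t^2 - 8*t + 21)/(4*t^4 - 12*t^3 - 11*t^2 + 30*t + 25)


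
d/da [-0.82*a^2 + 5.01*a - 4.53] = 5.01 - 1.64*a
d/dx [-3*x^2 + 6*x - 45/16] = 6 - 6*x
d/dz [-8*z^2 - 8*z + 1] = -16*z - 8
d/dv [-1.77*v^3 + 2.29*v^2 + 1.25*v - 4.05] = -5.31*v^2 + 4.58*v + 1.25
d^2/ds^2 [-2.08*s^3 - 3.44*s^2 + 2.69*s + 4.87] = -12.48*s - 6.88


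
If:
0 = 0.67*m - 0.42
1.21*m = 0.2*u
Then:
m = 0.63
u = 3.79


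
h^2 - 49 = (h - 7)*(h + 7)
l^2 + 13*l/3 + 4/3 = (l + 1/3)*(l + 4)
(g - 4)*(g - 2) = g^2 - 6*g + 8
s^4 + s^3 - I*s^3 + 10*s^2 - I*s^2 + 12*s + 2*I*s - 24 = (s - 1)*(s + 2)*(s - 4*I)*(s + 3*I)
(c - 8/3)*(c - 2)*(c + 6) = c^3 + 4*c^2/3 - 68*c/3 + 32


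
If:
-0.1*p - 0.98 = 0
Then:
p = -9.80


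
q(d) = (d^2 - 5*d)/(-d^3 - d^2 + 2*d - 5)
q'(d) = (2*d - 5)/(-d^3 - d^2 + 2*d - 5) + (d^2 - 5*d)*(3*d^2 + 2*d - 2)/(-d^3 - d^2 + 2*d - 5)^2 = (d*(d - 5)*(3*d^2 + 2*d - 2) + (5 - 2*d)*(d^3 + d^2 - 2*d + 5))/(d^3 + d^2 - 2*d + 5)^2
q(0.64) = 0.64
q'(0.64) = 0.77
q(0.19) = 0.20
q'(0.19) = 1.05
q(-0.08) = -0.08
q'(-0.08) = 0.97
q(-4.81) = 0.64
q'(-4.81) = 0.31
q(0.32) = 0.33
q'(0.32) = 1.05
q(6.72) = -0.03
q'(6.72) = -0.01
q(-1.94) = -2.52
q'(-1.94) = 4.21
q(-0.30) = -0.28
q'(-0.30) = 0.87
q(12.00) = -0.05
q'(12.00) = 0.00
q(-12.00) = 0.13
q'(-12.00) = 0.02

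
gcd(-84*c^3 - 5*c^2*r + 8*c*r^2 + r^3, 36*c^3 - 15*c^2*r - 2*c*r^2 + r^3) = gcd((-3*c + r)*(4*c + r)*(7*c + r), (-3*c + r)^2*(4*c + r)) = -12*c^2 + c*r + r^2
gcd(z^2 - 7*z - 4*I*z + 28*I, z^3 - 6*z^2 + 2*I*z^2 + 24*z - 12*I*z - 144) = z - 4*I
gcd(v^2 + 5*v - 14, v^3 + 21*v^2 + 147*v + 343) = v + 7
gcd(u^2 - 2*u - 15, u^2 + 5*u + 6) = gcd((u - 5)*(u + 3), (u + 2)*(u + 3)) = u + 3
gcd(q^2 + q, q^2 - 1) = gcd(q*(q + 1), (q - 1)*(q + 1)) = q + 1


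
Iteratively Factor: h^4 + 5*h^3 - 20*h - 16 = (h - 2)*(h^3 + 7*h^2 + 14*h + 8) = (h - 2)*(h + 2)*(h^2 + 5*h + 4) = (h - 2)*(h + 2)*(h + 4)*(h + 1)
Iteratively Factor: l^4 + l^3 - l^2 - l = (l)*(l^3 + l^2 - l - 1) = l*(l + 1)*(l^2 - 1) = l*(l - 1)*(l + 1)*(l + 1)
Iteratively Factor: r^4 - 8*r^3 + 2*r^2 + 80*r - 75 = (r - 5)*(r^3 - 3*r^2 - 13*r + 15) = (r - 5)^2*(r^2 + 2*r - 3) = (r - 5)^2*(r + 3)*(r - 1)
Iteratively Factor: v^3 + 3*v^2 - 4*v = (v)*(v^2 + 3*v - 4) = v*(v - 1)*(v + 4)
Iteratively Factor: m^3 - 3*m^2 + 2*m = (m - 1)*(m^2 - 2*m) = m*(m - 1)*(m - 2)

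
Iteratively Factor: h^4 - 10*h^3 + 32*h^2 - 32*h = (h - 4)*(h^3 - 6*h^2 + 8*h) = (h - 4)^2*(h^2 - 2*h) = h*(h - 4)^2*(h - 2)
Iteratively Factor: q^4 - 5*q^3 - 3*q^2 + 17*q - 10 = (q - 5)*(q^3 - 3*q + 2) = (q - 5)*(q - 1)*(q^2 + q - 2) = (q - 5)*(q - 1)*(q + 2)*(q - 1)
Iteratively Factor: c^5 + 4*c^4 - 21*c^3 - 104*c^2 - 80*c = (c + 4)*(c^4 - 21*c^2 - 20*c) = (c + 4)^2*(c^3 - 4*c^2 - 5*c) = c*(c + 4)^2*(c^2 - 4*c - 5) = c*(c + 1)*(c + 4)^2*(c - 5)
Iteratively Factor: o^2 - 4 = (o + 2)*(o - 2)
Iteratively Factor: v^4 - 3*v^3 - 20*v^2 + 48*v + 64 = (v - 4)*(v^3 + v^2 - 16*v - 16) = (v - 4)*(v + 1)*(v^2 - 16) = (v - 4)*(v + 1)*(v + 4)*(v - 4)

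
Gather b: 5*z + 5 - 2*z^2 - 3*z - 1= -2*z^2 + 2*z + 4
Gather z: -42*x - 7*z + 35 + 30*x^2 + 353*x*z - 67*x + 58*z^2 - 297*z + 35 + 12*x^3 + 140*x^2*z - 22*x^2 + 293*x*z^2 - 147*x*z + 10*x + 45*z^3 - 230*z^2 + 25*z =12*x^3 + 8*x^2 - 99*x + 45*z^3 + z^2*(293*x - 172) + z*(140*x^2 + 206*x - 279) + 70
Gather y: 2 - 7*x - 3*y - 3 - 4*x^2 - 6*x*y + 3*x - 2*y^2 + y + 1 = -4*x^2 - 4*x - 2*y^2 + y*(-6*x - 2)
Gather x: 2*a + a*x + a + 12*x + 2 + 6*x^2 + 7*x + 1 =3*a + 6*x^2 + x*(a + 19) + 3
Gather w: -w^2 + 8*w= -w^2 + 8*w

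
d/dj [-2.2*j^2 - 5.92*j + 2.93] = -4.4*j - 5.92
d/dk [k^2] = 2*k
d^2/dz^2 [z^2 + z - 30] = 2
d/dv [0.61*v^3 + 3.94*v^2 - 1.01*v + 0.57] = 1.83*v^2 + 7.88*v - 1.01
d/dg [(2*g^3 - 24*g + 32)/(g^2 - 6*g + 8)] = 2*g*(g - 8)/(g^2 - 8*g + 16)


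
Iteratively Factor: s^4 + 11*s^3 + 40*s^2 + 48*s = (s + 4)*(s^3 + 7*s^2 + 12*s) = (s + 4)^2*(s^2 + 3*s) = (s + 3)*(s + 4)^2*(s)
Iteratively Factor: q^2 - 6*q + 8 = (q - 2)*(q - 4)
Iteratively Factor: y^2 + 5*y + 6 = (y + 2)*(y + 3)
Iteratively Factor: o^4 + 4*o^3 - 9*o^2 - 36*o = (o - 3)*(o^3 + 7*o^2 + 12*o) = (o - 3)*(o + 3)*(o^2 + 4*o) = o*(o - 3)*(o + 3)*(o + 4)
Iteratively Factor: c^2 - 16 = (c - 4)*(c + 4)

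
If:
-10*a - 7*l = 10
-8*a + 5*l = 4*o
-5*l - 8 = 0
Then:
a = 3/25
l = -8/5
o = -56/25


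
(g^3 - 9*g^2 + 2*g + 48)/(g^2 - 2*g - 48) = (g^2 - g - 6)/(g + 6)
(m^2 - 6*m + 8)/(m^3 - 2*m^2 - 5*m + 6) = (m^2 - 6*m + 8)/(m^3 - 2*m^2 - 5*m + 6)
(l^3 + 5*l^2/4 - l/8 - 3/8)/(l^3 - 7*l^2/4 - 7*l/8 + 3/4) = (l + 1)/(l - 2)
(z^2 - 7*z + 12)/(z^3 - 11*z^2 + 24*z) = (z - 4)/(z*(z - 8))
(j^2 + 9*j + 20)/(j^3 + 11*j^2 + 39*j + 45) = (j + 4)/(j^2 + 6*j + 9)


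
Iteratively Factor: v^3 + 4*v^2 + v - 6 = (v + 2)*(v^2 + 2*v - 3) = (v + 2)*(v + 3)*(v - 1)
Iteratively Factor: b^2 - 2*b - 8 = (b - 4)*(b + 2)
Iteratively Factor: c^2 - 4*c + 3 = (c - 3)*(c - 1)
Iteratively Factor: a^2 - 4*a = (a)*(a - 4)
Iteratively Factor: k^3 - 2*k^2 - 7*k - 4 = (k - 4)*(k^2 + 2*k + 1) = (k - 4)*(k + 1)*(k + 1)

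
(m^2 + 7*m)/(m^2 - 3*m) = (m + 7)/(m - 3)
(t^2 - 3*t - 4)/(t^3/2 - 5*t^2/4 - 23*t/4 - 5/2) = 4*(-t^2 + 3*t + 4)/(-2*t^3 + 5*t^2 + 23*t + 10)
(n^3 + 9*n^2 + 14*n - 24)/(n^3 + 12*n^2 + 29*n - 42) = (n + 4)/(n + 7)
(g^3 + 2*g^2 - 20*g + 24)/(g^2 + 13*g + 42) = (g^2 - 4*g + 4)/(g + 7)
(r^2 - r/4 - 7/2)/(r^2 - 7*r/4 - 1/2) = (4*r + 7)/(4*r + 1)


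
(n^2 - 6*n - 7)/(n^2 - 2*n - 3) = (n - 7)/(n - 3)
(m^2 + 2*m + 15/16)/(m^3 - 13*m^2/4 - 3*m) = (m + 5/4)/(m*(m - 4))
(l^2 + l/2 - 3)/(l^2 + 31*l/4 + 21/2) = 2*(2*l^2 + l - 6)/(4*l^2 + 31*l + 42)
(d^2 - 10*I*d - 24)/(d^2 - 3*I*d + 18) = (d - 4*I)/(d + 3*I)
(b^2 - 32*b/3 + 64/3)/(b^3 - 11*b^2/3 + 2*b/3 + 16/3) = (b - 8)/(b^2 - b - 2)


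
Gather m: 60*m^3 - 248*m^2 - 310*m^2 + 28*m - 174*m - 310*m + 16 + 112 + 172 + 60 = 60*m^3 - 558*m^2 - 456*m + 360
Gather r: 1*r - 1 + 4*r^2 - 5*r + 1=4*r^2 - 4*r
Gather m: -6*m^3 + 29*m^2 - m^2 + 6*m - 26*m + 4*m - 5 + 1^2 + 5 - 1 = -6*m^3 + 28*m^2 - 16*m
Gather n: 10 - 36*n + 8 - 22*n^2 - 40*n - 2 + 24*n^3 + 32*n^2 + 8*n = 24*n^3 + 10*n^2 - 68*n + 16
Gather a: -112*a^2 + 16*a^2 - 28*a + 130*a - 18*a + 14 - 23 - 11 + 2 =-96*a^2 + 84*a - 18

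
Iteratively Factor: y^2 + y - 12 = (y + 4)*(y - 3)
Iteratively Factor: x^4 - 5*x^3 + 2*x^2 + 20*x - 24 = (x - 2)*(x^3 - 3*x^2 - 4*x + 12) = (x - 2)*(x + 2)*(x^2 - 5*x + 6) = (x - 2)^2*(x + 2)*(x - 3)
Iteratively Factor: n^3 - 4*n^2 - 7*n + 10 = (n + 2)*(n^2 - 6*n + 5) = (n - 1)*(n + 2)*(n - 5)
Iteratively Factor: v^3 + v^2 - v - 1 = (v + 1)*(v^2 - 1) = (v - 1)*(v + 1)*(v + 1)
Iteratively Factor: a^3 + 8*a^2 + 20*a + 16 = (a + 4)*(a^2 + 4*a + 4) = (a + 2)*(a + 4)*(a + 2)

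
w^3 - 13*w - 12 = (w - 4)*(w + 1)*(w + 3)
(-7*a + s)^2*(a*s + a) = 49*a^3*s + 49*a^3 - 14*a^2*s^2 - 14*a^2*s + a*s^3 + a*s^2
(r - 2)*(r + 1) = r^2 - r - 2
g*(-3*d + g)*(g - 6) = -3*d*g^2 + 18*d*g + g^3 - 6*g^2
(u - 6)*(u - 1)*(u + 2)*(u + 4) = u^4 - u^3 - 28*u^2 - 20*u + 48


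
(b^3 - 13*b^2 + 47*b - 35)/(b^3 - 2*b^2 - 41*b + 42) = (b - 5)/(b + 6)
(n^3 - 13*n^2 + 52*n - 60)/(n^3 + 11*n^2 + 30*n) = (n^3 - 13*n^2 + 52*n - 60)/(n*(n^2 + 11*n + 30))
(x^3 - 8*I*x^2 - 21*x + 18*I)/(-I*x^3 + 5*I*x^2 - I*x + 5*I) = (I*x^3 + 8*x^2 - 21*I*x - 18)/(x^3 - 5*x^2 + x - 5)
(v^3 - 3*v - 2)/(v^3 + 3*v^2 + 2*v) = (v^2 - v - 2)/(v*(v + 2))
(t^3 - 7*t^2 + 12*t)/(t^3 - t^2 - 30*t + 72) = t/(t + 6)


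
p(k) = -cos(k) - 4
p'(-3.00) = -0.14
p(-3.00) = -3.01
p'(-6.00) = 0.28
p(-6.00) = -4.96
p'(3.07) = 0.07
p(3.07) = -3.00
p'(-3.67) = 0.50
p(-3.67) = -3.14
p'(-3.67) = 0.50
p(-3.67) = -3.14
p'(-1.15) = -0.91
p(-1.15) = -4.41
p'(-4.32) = 0.92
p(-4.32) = -3.62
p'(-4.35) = 0.94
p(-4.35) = -3.65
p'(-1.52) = -1.00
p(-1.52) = -4.05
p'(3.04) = 0.10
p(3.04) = -3.01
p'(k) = sin(k)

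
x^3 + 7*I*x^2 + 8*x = x*(x - I)*(x + 8*I)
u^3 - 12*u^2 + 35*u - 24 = (u - 8)*(u - 3)*(u - 1)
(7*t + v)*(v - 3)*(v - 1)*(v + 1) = 7*t*v^3 - 21*t*v^2 - 7*t*v + 21*t + v^4 - 3*v^3 - v^2 + 3*v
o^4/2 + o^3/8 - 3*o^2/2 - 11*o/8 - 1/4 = (o/2 + 1/2)*(o - 2)*(o + 1/4)*(o + 1)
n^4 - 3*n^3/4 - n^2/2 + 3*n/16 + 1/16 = (n - 1)*(n - 1/2)*(n + 1/4)*(n + 1/2)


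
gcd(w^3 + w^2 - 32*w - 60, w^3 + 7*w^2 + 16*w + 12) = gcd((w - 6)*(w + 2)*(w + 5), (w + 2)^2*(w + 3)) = w + 2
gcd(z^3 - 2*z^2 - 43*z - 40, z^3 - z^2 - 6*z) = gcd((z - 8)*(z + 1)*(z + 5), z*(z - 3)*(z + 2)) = 1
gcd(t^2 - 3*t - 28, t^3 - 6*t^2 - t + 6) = 1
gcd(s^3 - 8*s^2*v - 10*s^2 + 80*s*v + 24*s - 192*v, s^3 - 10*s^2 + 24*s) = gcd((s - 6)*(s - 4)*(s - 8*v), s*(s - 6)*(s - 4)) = s^2 - 10*s + 24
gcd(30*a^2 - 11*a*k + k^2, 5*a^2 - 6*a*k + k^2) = 5*a - k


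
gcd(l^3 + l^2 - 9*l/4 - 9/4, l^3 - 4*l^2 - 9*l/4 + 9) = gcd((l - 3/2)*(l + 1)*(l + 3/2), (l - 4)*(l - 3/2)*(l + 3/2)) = l^2 - 9/4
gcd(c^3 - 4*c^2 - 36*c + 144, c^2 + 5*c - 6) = c + 6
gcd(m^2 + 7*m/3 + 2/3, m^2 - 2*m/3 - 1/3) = m + 1/3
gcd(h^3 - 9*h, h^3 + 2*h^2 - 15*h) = h^2 - 3*h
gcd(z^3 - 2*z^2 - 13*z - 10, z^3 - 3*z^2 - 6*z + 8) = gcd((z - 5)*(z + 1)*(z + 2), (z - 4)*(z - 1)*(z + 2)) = z + 2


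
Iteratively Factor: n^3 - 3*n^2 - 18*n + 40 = (n + 4)*(n^2 - 7*n + 10) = (n - 2)*(n + 4)*(n - 5)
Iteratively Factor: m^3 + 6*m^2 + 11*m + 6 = (m + 2)*(m^2 + 4*m + 3) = (m + 1)*(m + 2)*(m + 3)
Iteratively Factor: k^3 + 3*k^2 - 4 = (k - 1)*(k^2 + 4*k + 4) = (k - 1)*(k + 2)*(k + 2)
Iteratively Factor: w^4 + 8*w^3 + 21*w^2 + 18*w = (w)*(w^3 + 8*w^2 + 21*w + 18) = w*(w + 2)*(w^2 + 6*w + 9) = w*(w + 2)*(w + 3)*(w + 3)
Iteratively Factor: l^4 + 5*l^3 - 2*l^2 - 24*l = (l + 4)*(l^3 + l^2 - 6*l) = (l + 3)*(l + 4)*(l^2 - 2*l) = (l - 2)*(l + 3)*(l + 4)*(l)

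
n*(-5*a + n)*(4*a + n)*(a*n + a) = -20*a^3*n^2 - 20*a^3*n - a^2*n^3 - a^2*n^2 + a*n^4 + a*n^3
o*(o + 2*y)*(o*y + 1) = o^3*y + 2*o^2*y^2 + o^2 + 2*o*y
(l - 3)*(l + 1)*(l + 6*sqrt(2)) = l^3 - 2*l^2 + 6*sqrt(2)*l^2 - 12*sqrt(2)*l - 3*l - 18*sqrt(2)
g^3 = g^3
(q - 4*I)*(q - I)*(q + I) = q^3 - 4*I*q^2 + q - 4*I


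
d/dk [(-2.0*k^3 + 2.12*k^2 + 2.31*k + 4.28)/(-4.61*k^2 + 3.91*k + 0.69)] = (9.22*k^4 - 15.64*k^3 + 14.7983*k^2 + 42.3872*k - 15.1409)/(21.2521*k^4 - 36.0502*k^3 + 8.9263*k^2 + 5.3958*k + 0.4761)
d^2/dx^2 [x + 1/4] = 0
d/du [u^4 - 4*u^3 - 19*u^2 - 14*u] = 4*u^3 - 12*u^2 - 38*u - 14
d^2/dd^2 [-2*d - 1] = 0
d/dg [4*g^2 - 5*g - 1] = 8*g - 5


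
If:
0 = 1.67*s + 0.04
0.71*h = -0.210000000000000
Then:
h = -0.30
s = -0.02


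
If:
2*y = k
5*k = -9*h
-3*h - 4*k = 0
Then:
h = 0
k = 0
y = 0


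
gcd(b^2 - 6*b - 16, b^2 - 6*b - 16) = b^2 - 6*b - 16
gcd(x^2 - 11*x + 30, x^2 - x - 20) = x - 5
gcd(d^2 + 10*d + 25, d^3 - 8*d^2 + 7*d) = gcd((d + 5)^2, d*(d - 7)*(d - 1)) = 1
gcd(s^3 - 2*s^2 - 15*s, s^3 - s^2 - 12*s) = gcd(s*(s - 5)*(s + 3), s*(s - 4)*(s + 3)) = s^2 + 3*s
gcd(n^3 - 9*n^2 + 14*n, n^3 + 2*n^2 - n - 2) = 1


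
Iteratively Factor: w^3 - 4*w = (w + 2)*(w^2 - 2*w) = w*(w + 2)*(w - 2)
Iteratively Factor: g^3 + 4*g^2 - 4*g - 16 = (g - 2)*(g^2 + 6*g + 8) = (g - 2)*(g + 4)*(g + 2)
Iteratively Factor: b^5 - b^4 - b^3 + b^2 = (b - 1)*(b^4 - b^2) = b*(b - 1)*(b^3 - b) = b^2*(b - 1)*(b^2 - 1) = b^2*(b - 1)^2*(b + 1)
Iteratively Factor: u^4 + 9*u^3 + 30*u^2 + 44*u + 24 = (u + 3)*(u^3 + 6*u^2 + 12*u + 8) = (u + 2)*(u + 3)*(u^2 + 4*u + 4) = (u + 2)^2*(u + 3)*(u + 2)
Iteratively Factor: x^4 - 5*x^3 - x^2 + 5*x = (x - 1)*(x^3 - 4*x^2 - 5*x) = x*(x - 1)*(x^2 - 4*x - 5) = x*(x - 5)*(x - 1)*(x + 1)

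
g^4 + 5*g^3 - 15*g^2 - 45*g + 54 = (g - 3)*(g - 1)*(g + 3)*(g + 6)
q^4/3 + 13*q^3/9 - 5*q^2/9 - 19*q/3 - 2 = (q/3 + 1)*(q - 2)*(q + 1/3)*(q + 3)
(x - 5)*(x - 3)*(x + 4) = x^3 - 4*x^2 - 17*x + 60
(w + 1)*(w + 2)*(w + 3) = w^3 + 6*w^2 + 11*w + 6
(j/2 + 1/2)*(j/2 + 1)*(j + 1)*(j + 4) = j^4/4 + 2*j^3 + 21*j^2/4 + 11*j/2 + 2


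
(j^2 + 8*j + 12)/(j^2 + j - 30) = (j + 2)/(j - 5)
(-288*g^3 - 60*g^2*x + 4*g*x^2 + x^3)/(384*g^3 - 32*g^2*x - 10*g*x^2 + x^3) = (6*g + x)/(-8*g + x)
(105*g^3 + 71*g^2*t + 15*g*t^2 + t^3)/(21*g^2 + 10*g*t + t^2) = 5*g + t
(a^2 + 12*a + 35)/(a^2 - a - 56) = (a + 5)/(a - 8)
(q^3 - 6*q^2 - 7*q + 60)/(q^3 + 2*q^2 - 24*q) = (q^2 - 2*q - 15)/(q*(q + 6))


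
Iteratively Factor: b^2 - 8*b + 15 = (b - 5)*(b - 3)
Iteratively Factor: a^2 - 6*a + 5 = (a - 1)*(a - 5)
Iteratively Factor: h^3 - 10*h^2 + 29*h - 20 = (h - 1)*(h^2 - 9*h + 20) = (h - 4)*(h - 1)*(h - 5)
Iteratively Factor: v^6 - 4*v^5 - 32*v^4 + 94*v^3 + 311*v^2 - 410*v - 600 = (v + 1)*(v^5 - 5*v^4 - 27*v^3 + 121*v^2 + 190*v - 600) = (v - 5)*(v + 1)*(v^4 - 27*v^2 - 14*v + 120) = (v - 5)*(v + 1)*(v + 4)*(v^3 - 4*v^2 - 11*v + 30) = (v - 5)*(v + 1)*(v + 3)*(v + 4)*(v^2 - 7*v + 10) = (v - 5)^2*(v + 1)*(v + 3)*(v + 4)*(v - 2)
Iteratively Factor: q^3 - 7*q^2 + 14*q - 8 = (q - 2)*(q^2 - 5*q + 4) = (q - 2)*(q - 1)*(q - 4)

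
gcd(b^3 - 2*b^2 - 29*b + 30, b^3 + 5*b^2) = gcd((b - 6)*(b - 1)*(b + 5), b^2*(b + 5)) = b + 5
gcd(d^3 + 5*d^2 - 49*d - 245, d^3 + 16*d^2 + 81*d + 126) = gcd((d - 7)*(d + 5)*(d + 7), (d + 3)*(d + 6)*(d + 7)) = d + 7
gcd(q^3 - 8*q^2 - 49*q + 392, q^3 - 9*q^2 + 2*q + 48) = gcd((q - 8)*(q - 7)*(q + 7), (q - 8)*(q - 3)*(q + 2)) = q - 8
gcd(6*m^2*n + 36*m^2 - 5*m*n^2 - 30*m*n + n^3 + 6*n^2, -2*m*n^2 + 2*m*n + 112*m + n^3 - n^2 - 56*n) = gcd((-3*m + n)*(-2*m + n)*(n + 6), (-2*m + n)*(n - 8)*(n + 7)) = 2*m - n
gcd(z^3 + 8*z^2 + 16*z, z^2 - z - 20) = z + 4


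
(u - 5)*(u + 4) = u^2 - u - 20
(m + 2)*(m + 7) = m^2 + 9*m + 14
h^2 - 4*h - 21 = (h - 7)*(h + 3)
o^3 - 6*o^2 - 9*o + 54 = (o - 6)*(o - 3)*(o + 3)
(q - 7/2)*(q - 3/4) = q^2 - 17*q/4 + 21/8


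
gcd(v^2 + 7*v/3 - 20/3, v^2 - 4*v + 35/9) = v - 5/3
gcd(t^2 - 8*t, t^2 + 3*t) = t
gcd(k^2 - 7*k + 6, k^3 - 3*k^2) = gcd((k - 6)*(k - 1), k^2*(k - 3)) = 1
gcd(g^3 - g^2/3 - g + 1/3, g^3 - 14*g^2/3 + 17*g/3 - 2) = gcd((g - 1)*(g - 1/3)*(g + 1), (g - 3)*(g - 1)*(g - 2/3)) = g - 1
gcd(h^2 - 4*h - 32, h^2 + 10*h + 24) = h + 4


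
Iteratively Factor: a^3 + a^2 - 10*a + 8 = (a - 2)*(a^2 + 3*a - 4) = (a - 2)*(a - 1)*(a + 4)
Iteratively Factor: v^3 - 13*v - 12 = (v - 4)*(v^2 + 4*v + 3) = (v - 4)*(v + 1)*(v + 3)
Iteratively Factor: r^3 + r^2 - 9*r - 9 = (r - 3)*(r^2 + 4*r + 3) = (r - 3)*(r + 1)*(r + 3)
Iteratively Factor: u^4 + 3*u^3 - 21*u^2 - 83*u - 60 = (u + 3)*(u^3 - 21*u - 20) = (u + 3)*(u + 4)*(u^2 - 4*u - 5) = (u - 5)*(u + 3)*(u + 4)*(u + 1)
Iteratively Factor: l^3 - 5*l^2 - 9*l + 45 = (l - 5)*(l^2 - 9) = (l - 5)*(l + 3)*(l - 3)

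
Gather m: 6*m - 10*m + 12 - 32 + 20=-4*m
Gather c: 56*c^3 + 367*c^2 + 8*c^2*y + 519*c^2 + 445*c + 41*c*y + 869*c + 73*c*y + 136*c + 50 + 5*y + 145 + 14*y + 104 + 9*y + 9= 56*c^3 + c^2*(8*y + 886) + c*(114*y + 1450) + 28*y + 308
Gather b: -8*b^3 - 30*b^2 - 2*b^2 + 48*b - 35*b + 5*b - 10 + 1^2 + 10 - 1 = -8*b^3 - 32*b^2 + 18*b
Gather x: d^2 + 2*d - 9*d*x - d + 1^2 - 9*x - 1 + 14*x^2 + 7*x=d^2 + d + 14*x^2 + x*(-9*d - 2)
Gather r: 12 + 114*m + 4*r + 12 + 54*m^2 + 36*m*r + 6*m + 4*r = 54*m^2 + 120*m + r*(36*m + 8) + 24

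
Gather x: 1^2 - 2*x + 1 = 2 - 2*x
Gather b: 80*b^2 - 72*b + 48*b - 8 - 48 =80*b^2 - 24*b - 56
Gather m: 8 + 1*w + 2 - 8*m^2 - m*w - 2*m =-8*m^2 + m*(-w - 2) + w + 10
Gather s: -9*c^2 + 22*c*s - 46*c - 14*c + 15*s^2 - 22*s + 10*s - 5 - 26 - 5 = -9*c^2 - 60*c + 15*s^2 + s*(22*c - 12) - 36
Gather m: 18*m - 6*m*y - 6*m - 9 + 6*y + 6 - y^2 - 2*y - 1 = m*(12 - 6*y) - y^2 + 4*y - 4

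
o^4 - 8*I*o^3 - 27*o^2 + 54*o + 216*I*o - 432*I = (o - 3)^2*(o + 6)*(o - 8*I)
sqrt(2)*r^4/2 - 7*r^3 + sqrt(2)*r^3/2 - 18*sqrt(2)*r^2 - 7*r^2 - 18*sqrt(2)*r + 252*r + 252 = (r - 6)*(r + 6)*(r - 7*sqrt(2))*(sqrt(2)*r/2 + sqrt(2)/2)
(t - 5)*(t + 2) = t^2 - 3*t - 10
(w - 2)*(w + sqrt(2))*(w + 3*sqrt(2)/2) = w^3 - 2*w^2 + 5*sqrt(2)*w^2/2 - 5*sqrt(2)*w + 3*w - 6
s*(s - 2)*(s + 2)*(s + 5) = s^4 + 5*s^3 - 4*s^2 - 20*s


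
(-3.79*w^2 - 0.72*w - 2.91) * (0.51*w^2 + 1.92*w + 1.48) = -1.9329*w^4 - 7.644*w^3 - 8.4757*w^2 - 6.6528*w - 4.3068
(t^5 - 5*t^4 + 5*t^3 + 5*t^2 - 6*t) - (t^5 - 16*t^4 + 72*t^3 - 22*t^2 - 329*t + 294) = 11*t^4 - 67*t^3 + 27*t^2 + 323*t - 294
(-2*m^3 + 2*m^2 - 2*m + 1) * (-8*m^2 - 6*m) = 16*m^5 - 4*m^4 + 4*m^3 + 4*m^2 - 6*m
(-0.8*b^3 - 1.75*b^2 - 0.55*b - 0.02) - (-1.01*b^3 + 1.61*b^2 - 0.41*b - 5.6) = 0.21*b^3 - 3.36*b^2 - 0.14*b + 5.58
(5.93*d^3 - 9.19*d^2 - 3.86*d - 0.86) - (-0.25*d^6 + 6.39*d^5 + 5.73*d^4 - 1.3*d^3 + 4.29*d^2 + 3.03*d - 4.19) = 0.25*d^6 - 6.39*d^5 - 5.73*d^4 + 7.23*d^3 - 13.48*d^2 - 6.89*d + 3.33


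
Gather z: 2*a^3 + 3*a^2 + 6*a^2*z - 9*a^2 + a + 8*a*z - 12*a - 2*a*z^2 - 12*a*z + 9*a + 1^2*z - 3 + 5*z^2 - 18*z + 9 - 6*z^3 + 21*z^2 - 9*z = 2*a^3 - 6*a^2 - 2*a - 6*z^3 + z^2*(26 - 2*a) + z*(6*a^2 - 4*a - 26) + 6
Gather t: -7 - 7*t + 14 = 7 - 7*t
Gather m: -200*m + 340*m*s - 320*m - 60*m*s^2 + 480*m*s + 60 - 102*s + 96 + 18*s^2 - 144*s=m*(-60*s^2 + 820*s - 520) + 18*s^2 - 246*s + 156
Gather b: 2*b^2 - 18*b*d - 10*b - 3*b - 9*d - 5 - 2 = 2*b^2 + b*(-18*d - 13) - 9*d - 7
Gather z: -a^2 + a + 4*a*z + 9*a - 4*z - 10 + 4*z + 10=-a^2 + 4*a*z + 10*a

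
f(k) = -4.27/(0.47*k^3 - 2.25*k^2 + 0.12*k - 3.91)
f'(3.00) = -0.02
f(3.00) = 0.38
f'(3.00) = -0.02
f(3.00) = 0.38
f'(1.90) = -0.19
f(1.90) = 0.50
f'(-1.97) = 0.23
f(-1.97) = 0.26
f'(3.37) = 0.03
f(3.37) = 0.39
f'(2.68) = -0.07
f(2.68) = 0.40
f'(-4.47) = 0.02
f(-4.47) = 0.05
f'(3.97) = 0.21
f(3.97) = 0.45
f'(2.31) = -0.12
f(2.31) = 0.43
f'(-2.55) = 0.12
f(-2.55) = 0.16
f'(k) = -4.27*(-1.41*k^2 + 4.5*k - 0.12)/(0.47*k^3 - 2.25*k^2 + 0.12*k - 3.91)^2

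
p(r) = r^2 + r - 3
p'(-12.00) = -23.00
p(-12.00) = 129.00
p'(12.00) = 25.00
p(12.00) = 153.00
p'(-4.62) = -8.24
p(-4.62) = 13.72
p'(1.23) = 3.46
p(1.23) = -0.26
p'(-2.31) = -3.62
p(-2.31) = 0.03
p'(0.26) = 1.52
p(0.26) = -2.67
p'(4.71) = 10.42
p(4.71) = 23.89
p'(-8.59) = -16.18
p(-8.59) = 62.20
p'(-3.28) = -5.56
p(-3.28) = 4.48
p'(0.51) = 2.02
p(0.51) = -2.23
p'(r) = 2*r + 1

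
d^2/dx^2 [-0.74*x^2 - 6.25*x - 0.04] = -1.48000000000000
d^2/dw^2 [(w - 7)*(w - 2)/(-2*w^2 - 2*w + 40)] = 2*(5*w^3 - 51*w^2 + 249*w - 257)/(w^6 + 3*w^5 - 57*w^4 - 119*w^3 + 1140*w^2 + 1200*w - 8000)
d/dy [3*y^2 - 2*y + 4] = 6*y - 2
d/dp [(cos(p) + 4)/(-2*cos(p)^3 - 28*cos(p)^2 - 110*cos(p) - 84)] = -(227*cos(p)/2 + 13*cos(2*p) + cos(3*p)/2 + 191)*sin(p)/(2*(cos(p)^3 + 14*cos(p)^2 + 55*cos(p) + 42)^2)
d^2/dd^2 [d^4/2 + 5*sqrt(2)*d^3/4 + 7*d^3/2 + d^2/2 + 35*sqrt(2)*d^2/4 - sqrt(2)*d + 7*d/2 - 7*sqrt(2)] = 6*d^2 + 15*sqrt(2)*d/2 + 21*d + 1 + 35*sqrt(2)/2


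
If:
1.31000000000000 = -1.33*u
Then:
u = -0.98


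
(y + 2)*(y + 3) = y^2 + 5*y + 6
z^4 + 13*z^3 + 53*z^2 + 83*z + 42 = (z + 1)*(z + 2)*(z + 3)*(z + 7)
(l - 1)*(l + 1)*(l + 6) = l^3 + 6*l^2 - l - 6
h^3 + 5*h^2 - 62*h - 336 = (h - 8)*(h + 6)*(h + 7)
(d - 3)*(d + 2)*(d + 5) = d^3 + 4*d^2 - 11*d - 30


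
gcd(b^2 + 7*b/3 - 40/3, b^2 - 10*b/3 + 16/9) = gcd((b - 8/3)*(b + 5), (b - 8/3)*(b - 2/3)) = b - 8/3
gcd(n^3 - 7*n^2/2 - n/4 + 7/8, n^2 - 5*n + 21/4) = n - 7/2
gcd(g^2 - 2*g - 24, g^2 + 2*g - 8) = g + 4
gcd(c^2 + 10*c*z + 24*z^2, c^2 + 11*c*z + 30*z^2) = c + 6*z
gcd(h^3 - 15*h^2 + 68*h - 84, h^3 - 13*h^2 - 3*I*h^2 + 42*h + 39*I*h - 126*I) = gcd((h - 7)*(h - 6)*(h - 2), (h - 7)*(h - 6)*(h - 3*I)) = h^2 - 13*h + 42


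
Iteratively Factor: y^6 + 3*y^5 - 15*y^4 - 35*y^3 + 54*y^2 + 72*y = (y)*(y^5 + 3*y^4 - 15*y^3 - 35*y^2 + 54*y + 72) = y*(y - 3)*(y^4 + 6*y^3 + 3*y^2 - 26*y - 24) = y*(y - 3)*(y + 4)*(y^3 + 2*y^2 - 5*y - 6) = y*(y - 3)*(y - 2)*(y + 4)*(y^2 + 4*y + 3) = y*(y - 3)*(y - 2)*(y + 1)*(y + 4)*(y + 3)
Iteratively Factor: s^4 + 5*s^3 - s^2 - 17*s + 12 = (s + 4)*(s^3 + s^2 - 5*s + 3) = (s + 3)*(s + 4)*(s^2 - 2*s + 1) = (s - 1)*(s + 3)*(s + 4)*(s - 1)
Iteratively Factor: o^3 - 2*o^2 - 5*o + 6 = (o - 1)*(o^2 - o - 6) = (o - 1)*(o + 2)*(o - 3)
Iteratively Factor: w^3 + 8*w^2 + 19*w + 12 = (w + 3)*(w^2 + 5*w + 4) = (w + 3)*(w + 4)*(w + 1)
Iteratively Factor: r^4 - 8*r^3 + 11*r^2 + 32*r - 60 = (r + 2)*(r^3 - 10*r^2 + 31*r - 30) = (r - 3)*(r + 2)*(r^2 - 7*r + 10) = (r - 5)*(r - 3)*(r + 2)*(r - 2)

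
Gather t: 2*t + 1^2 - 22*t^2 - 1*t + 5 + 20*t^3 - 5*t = 20*t^3 - 22*t^2 - 4*t + 6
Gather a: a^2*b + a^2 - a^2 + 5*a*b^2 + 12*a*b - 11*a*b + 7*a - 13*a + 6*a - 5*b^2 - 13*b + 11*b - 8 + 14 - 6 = a^2*b + a*(5*b^2 + b) - 5*b^2 - 2*b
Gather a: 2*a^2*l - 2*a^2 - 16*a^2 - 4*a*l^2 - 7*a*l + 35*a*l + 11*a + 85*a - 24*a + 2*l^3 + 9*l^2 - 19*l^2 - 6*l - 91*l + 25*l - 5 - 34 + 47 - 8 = a^2*(2*l - 18) + a*(-4*l^2 + 28*l + 72) + 2*l^3 - 10*l^2 - 72*l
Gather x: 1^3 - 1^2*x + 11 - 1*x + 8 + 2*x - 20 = 0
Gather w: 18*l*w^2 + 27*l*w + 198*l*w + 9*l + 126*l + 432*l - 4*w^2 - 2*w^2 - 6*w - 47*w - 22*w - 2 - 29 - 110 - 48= 567*l + w^2*(18*l - 6) + w*(225*l - 75) - 189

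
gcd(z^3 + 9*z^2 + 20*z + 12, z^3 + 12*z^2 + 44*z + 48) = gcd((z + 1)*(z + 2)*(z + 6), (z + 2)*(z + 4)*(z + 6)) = z^2 + 8*z + 12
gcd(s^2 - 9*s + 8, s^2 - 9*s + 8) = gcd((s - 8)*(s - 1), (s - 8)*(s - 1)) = s^2 - 9*s + 8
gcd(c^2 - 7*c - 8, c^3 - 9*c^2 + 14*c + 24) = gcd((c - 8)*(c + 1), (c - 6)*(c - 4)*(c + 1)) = c + 1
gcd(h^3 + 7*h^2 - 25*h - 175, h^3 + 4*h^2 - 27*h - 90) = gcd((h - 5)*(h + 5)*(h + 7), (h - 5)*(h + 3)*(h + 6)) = h - 5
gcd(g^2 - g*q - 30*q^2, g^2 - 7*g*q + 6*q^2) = -g + 6*q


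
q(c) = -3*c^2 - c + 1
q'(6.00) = -37.00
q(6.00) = -113.00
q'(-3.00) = 17.00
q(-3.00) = -23.00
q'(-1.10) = 5.60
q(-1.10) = -1.53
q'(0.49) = -3.94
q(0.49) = -0.21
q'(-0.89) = 4.34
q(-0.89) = -0.49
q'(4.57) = -28.42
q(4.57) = -66.22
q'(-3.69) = 21.14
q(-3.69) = -36.16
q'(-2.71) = 15.26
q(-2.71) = -18.32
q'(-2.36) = 13.16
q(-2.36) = -13.35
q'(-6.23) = 36.38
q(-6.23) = -109.21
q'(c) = -6*c - 1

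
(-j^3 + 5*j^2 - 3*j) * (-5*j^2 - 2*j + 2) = 5*j^5 - 23*j^4 + 3*j^3 + 16*j^2 - 6*j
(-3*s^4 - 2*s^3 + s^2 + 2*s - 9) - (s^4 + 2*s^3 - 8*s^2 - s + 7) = -4*s^4 - 4*s^3 + 9*s^2 + 3*s - 16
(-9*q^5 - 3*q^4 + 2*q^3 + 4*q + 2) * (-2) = 18*q^5 + 6*q^4 - 4*q^3 - 8*q - 4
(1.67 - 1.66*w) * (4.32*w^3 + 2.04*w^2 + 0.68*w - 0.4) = -7.1712*w^4 + 3.828*w^3 + 2.278*w^2 + 1.7996*w - 0.668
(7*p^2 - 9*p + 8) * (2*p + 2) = 14*p^3 - 4*p^2 - 2*p + 16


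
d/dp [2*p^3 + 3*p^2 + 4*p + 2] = 6*p^2 + 6*p + 4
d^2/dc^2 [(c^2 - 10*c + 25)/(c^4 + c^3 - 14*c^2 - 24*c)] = 2*(3*c^8 - 57*c^7 + 185*c^6 + 909*c^5 - 3228*c^4 - 6536*c^3 + 12900*c^2 + 25200*c + 14400)/(c^3*(c^9 + 3*c^8 - 39*c^7 - 155*c^6 + 402*c^5 + 2532*c^4 + 1000*c^3 - 12384*c^2 - 24192*c - 13824))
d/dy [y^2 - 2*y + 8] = 2*y - 2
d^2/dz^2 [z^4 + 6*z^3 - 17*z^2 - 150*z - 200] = 12*z^2 + 36*z - 34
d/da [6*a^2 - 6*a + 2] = 12*a - 6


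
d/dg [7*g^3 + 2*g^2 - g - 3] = 21*g^2 + 4*g - 1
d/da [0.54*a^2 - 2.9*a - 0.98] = 1.08*a - 2.9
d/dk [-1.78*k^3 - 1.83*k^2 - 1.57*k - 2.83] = -5.34*k^2 - 3.66*k - 1.57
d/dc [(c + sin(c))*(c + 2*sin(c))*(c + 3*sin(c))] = 6*c^2*cos(c) + 3*c^2 + 12*c*sin(c) + 11*c*sin(2*c) + 18*sin(c)^2*cos(c) + 11*sin(c)^2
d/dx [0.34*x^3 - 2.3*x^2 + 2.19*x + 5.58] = 1.02*x^2 - 4.6*x + 2.19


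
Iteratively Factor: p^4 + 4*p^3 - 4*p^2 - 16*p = (p - 2)*(p^3 + 6*p^2 + 8*p) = (p - 2)*(p + 2)*(p^2 + 4*p) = (p - 2)*(p + 2)*(p + 4)*(p)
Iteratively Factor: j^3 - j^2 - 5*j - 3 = (j + 1)*(j^2 - 2*j - 3) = (j + 1)^2*(j - 3)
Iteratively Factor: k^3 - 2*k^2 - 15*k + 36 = (k + 4)*(k^2 - 6*k + 9) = (k - 3)*(k + 4)*(k - 3)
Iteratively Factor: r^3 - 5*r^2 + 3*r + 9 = (r - 3)*(r^2 - 2*r - 3) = (r - 3)*(r + 1)*(r - 3)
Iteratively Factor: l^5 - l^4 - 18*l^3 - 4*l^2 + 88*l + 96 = (l + 2)*(l^4 - 3*l^3 - 12*l^2 + 20*l + 48) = (l + 2)^2*(l^3 - 5*l^2 - 2*l + 24) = (l + 2)^3*(l^2 - 7*l + 12) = (l - 3)*(l + 2)^3*(l - 4)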